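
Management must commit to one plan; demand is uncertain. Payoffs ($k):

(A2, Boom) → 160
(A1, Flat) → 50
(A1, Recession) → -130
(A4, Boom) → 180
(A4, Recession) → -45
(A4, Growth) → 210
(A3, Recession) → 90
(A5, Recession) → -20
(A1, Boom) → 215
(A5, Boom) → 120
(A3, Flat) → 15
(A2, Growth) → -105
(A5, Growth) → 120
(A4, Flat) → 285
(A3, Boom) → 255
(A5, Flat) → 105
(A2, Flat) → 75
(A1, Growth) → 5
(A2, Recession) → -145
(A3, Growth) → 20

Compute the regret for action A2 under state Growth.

Best payoff under Growth is 210.
Regret = 210 − (-105) = 315.

315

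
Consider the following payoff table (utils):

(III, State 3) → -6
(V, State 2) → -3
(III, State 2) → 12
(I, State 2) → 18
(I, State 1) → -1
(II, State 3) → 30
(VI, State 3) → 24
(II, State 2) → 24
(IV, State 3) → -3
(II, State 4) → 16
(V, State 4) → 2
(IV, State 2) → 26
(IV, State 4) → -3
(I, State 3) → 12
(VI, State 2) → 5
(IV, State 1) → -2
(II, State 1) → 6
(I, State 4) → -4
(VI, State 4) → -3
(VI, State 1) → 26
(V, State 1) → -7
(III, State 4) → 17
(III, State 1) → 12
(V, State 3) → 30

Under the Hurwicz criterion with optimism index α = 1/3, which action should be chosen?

II

I: 1/3·18 + 2/3·(-4) = 10/3
II: 1/3·30 + 2/3·6 = 14
III: 1/3·17 + 2/3·(-6) = 5/3
IV: 1/3·26 + 2/3·(-3) = 20/3
V: 1/3·30 + 2/3·(-7) = 16/3
VI: 1/3·26 + 2/3·(-3) = 20/3
Highest Hurwicz score = 14 → II.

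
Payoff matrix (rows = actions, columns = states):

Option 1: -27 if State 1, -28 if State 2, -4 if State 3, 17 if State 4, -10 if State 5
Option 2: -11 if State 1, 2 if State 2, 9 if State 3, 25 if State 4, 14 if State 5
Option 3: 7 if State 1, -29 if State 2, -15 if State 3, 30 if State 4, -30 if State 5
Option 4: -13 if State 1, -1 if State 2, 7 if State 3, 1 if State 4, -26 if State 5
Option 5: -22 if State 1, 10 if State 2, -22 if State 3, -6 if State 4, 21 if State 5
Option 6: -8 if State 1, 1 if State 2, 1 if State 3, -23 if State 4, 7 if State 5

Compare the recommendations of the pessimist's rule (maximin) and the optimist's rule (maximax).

maximin → Option 2; maximax → Option 3 (disagree)

Row minima: Option 1=-28, Option 2=-11, Option 3=-30, Option 4=-26, Option 5=-22, Option 6=-23
Best worst-case = -11 → Option 2.
Row maxima: Option 1=17, Option 2=25, Option 3=30, Option 4=7, Option 5=21, Option 6=7
Best best-case = 30 → Option 3.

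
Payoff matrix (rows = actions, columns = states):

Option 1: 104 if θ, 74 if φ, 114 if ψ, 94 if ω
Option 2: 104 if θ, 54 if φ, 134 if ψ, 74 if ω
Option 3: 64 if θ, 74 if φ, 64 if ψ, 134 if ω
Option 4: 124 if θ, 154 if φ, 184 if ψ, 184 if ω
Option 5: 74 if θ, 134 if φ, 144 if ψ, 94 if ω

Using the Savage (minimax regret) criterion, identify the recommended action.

Option 4

Column bests: θ=124, φ=154, ψ=184, ω=184.
Option 1 regrets: 20, 80, 70, 90 → max 90
Option 2 regrets: 20, 100, 50, 110 → max 110
Option 3 regrets: 60, 80, 120, 50 → max 120
Option 4 regrets: 0, 0, 0, 0 → max 0
Option 5 regrets: 50, 20, 40, 90 → max 90
Smallest max regret = 0 → Option 4.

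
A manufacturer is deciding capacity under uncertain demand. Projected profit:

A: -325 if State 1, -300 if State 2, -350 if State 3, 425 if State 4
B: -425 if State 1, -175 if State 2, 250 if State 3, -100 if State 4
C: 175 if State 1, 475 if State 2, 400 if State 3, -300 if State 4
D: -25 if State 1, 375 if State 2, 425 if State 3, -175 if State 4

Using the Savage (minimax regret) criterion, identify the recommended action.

D

Column bests: State 1=175, State 2=475, State 3=425, State 4=425.
A regrets: 500, 775, 775, 0 → max 775
B regrets: 600, 650, 175, 525 → max 650
C regrets: 0, 0, 25, 725 → max 725
D regrets: 200, 100, 0, 600 → max 600
Smallest max regret = 600 → D.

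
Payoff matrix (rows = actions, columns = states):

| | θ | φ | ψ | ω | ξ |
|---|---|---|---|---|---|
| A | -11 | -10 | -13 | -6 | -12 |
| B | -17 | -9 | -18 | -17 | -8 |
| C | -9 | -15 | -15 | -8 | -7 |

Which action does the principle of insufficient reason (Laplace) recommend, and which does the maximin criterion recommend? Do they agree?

Row averages: A=-10.4, B=-13.8, C=-10.8
Highest average = -10.4 → A.
Row minima: A=-13, B=-18, C=-15
Best worst-case = -13 → A.

laplace → A; maximin → A (agree)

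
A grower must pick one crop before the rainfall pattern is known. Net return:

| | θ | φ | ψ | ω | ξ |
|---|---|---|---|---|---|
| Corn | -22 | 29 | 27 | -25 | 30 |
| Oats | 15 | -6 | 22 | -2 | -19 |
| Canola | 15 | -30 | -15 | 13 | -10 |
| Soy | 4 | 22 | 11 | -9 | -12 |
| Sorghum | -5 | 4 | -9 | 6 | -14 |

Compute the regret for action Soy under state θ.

11

Best payoff under θ is 15.
Regret = 15 − 4 = 11.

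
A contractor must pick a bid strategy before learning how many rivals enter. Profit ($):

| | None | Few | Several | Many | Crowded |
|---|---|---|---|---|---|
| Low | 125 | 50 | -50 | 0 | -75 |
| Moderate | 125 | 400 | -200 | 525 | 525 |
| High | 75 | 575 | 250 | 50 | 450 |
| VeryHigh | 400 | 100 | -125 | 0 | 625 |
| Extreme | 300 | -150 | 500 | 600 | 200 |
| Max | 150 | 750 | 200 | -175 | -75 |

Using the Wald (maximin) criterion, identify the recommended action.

Row minima: Low=-75, Moderate=-200, High=50, VeryHigh=-125, Extreme=-150, Max=-175
Best worst-case = 50 → High.

High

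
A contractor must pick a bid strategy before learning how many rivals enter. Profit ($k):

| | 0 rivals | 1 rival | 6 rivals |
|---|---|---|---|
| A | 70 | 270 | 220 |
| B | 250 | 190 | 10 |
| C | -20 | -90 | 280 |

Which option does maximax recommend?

Row maxima: A=270, B=250, C=280
Best best-case = 280 → C.

C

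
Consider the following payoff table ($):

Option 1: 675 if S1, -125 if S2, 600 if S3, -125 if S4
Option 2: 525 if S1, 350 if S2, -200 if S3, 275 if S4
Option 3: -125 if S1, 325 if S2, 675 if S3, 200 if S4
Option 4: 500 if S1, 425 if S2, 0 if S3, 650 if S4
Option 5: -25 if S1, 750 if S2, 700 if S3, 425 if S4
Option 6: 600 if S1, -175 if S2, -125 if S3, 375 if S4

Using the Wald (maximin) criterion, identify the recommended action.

Row minima: Option 1=-125, Option 2=-200, Option 3=-125, Option 4=0, Option 5=-25, Option 6=-175
Best worst-case = 0 → Option 4.

Option 4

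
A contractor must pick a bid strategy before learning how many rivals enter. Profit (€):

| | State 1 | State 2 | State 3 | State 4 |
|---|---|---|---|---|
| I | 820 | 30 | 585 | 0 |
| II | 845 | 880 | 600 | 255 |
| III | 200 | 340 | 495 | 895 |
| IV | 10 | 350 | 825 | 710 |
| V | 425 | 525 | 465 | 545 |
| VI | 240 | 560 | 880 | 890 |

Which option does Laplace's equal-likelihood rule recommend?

Row averages: I=358.75, II=645, III=482.5, IV=473.75, V=490, VI=642.5
Highest average = 645 → II.

II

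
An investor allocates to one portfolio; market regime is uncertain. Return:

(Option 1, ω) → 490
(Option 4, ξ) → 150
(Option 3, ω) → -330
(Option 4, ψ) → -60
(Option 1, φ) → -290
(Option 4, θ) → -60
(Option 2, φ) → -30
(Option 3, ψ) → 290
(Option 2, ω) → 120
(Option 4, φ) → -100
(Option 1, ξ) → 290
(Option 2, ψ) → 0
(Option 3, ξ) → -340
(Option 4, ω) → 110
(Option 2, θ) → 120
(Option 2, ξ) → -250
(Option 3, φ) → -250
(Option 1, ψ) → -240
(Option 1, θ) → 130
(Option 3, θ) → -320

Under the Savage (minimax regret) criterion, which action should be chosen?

Column bests: θ=130, φ=-30, ψ=290, ω=490, ξ=290.
Option 1 regrets: 0, 260, 530, 0, 0 → max 530
Option 2 regrets: 10, 0, 290, 370, 540 → max 540
Option 3 regrets: 450, 220, 0, 820, 630 → max 820
Option 4 regrets: 190, 70, 350, 380, 140 → max 380
Smallest max regret = 380 → Option 4.

Option 4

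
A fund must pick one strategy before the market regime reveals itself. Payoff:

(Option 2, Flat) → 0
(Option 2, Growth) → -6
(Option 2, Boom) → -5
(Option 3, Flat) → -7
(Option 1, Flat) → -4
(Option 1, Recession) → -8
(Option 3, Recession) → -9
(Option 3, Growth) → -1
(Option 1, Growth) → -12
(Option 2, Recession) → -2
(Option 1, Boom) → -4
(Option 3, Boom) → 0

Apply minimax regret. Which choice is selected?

Option 2

Column bests: Recession=-2, Flat=0, Growth=-1, Boom=0.
Option 1 regrets: 6, 4, 11, 4 → max 11
Option 2 regrets: 0, 0, 5, 5 → max 5
Option 3 regrets: 7, 7, 0, 0 → max 7
Smallest max regret = 5 → Option 2.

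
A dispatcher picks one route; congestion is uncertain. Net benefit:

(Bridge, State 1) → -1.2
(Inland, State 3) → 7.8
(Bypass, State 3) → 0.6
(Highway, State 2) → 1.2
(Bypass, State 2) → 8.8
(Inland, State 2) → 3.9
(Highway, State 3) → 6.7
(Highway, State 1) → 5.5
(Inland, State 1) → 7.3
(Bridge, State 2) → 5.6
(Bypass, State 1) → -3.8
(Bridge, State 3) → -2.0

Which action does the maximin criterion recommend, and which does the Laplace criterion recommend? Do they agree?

Row minima: Highway=1.2, Bypass=-3.8, Inland=3.9, Bridge=-2.0
Best worst-case = 3.9 → Inland.
Row averages: Highway=67/15, Bypass=28/15, Inland=19/3, Bridge=0.8
Highest average = 19/3 → Inland.

maximin → Inland; laplace → Inland (agree)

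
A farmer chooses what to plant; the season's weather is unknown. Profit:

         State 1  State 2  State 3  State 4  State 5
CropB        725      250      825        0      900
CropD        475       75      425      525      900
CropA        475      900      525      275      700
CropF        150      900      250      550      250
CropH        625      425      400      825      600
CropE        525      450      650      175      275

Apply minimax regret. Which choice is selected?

CropH

Column bests: State 1=725, State 2=900, State 3=825, State 4=825, State 5=900.
CropB regrets: 0, 650, 0, 825, 0 → max 825
CropD regrets: 250, 825, 400, 300, 0 → max 825
CropA regrets: 250, 0, 300, 550, 200 → max 550
CropF regrets: 575, 0, 575, 275, 650 → max 650
CropH regrets: 100, 475, 425, 0, 300 → max 475
CropE regrets: 200, 450, 175, 650, 625 → max 650
Smallest max regret = 475 → CropH.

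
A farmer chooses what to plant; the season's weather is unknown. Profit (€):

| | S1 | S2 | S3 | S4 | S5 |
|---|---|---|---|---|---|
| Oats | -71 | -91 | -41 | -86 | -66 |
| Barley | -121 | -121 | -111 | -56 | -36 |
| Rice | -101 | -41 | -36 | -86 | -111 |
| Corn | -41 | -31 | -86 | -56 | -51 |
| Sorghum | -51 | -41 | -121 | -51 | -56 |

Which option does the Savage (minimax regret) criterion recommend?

Corn

Column bests: S1=-41, S2=-31, S3=-36, S4=-51, S5=-36.
Oats regrets: 30, 60, 5, 35, 30 → max 60
Barley regrets: 80, 90, 75, 5, 0 → max 90
Rice regrets: 60, 10, 0, 35, 75 → max 75
Corn regrets: 0, 0, 50, 5, 15 → max 50
Sorghum regrets: 10, 10, 85, 0, 20 → max 85
Smallest max regret = 50 → Corn.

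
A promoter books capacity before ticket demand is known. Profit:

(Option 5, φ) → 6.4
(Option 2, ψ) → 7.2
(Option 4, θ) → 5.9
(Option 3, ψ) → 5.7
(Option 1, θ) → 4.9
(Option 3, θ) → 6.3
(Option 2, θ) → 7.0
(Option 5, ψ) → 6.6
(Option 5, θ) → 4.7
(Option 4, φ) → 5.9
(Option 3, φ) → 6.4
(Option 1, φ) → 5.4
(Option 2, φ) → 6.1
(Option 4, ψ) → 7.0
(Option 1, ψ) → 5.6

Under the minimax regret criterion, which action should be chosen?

Option 2

Column bests: θ=7.0, φ=6.4, ψ=7.2.
Option 1 regrets: 2.1, 1.0, 1.6 → max 2.1
Option 2 regrets: 0.0, 0.3, 0.0 → max 0.3
Option 3 regrets: 0.7, 0.0, 1.5 → max 1.5
Option 4 regrets: 1.1, 0.5, 0.2 → max 1.1
Option 5 regrets: 2.3, 0.0, 0.6 → max 2.3
Smallest max regret = 0.3 → Option 2.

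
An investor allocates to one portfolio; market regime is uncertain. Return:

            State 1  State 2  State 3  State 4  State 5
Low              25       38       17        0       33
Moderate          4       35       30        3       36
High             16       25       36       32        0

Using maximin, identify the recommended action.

Row minima: Low=0, Moderate=3, High=0
Best worst-case = 3 → Moderate.

Moderate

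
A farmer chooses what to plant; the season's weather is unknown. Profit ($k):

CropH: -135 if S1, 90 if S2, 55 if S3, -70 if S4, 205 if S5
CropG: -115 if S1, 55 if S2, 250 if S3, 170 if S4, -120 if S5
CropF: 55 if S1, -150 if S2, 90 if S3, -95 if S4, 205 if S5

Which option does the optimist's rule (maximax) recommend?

Row maxima: CropH=205, CropG=250, CropF=205
Best best-case = 250 → CropG.

CropG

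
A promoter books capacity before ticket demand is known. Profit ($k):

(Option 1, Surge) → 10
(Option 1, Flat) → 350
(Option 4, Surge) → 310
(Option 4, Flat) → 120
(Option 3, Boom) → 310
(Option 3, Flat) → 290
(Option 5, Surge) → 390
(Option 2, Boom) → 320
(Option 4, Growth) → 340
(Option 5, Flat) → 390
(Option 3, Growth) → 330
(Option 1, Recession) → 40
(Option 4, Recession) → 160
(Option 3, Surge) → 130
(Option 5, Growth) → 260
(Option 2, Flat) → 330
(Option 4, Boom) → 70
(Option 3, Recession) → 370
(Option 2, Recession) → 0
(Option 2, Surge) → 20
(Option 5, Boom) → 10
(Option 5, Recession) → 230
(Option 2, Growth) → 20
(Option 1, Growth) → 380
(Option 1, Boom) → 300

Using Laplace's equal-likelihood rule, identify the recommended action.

Option 3

Row averages: Option 1=216, Option 2=138, Option 3=286, Option 4=200, Option 5=256
Highest average = 286 → Option 3.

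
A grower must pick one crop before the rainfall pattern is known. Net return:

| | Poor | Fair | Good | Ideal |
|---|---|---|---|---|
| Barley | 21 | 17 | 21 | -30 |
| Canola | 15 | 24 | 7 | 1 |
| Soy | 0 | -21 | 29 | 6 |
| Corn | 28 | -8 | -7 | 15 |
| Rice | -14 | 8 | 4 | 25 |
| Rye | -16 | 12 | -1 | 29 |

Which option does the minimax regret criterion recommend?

Canola

Column bests: Poor=28, Fair=24, Good=29, Ideal=29.
Barley regrets: 7, 7, 8, 59 → max 59
Canola regrets: 13, 0, 22, 28 → max 28
Soy regrets: 28, 45, 0, 23 → max 45
Corn regrets: 0, 32, 36, 14 → max 36
Rice regrets: 42, 16, 25, 4 → max 42
Rye regrets: 44, 12, 30, 0 → max 44
Smallest max regret = 28 → Canola.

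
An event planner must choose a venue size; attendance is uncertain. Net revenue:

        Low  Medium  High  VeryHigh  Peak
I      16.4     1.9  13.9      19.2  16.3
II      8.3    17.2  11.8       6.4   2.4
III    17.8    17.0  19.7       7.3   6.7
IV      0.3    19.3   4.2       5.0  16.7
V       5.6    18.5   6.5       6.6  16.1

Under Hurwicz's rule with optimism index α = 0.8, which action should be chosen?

I: 0.8·19.2 + 0.2·1.9 = 15.74
II: 0.8·17.2 + 0.2·2.4 = 14.24
III: 0.8·19.7 + 0.2·6.7 = 17.1
IV: 0.8·19.3 + 0.2·0.3 = 15.5
V: 0.8·18.5 + 0.2·5.6 = 15.92
Highest Hurwicz score = 17.1 → III.

III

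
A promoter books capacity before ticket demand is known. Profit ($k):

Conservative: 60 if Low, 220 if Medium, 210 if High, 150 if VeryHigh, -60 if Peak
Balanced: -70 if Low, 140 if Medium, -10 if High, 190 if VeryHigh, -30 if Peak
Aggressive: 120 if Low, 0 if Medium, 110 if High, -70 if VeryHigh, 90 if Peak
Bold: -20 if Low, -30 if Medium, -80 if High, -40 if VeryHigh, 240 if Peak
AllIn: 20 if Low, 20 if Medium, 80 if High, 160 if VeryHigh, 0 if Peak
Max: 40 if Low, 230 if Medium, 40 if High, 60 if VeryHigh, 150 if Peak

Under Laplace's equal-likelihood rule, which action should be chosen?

Conservative

Row averages: Conservative=116, Balanced=44, Aggressive=50, Bold=14, AllIn=56, Max=104
Highest average = 116 → Conservative.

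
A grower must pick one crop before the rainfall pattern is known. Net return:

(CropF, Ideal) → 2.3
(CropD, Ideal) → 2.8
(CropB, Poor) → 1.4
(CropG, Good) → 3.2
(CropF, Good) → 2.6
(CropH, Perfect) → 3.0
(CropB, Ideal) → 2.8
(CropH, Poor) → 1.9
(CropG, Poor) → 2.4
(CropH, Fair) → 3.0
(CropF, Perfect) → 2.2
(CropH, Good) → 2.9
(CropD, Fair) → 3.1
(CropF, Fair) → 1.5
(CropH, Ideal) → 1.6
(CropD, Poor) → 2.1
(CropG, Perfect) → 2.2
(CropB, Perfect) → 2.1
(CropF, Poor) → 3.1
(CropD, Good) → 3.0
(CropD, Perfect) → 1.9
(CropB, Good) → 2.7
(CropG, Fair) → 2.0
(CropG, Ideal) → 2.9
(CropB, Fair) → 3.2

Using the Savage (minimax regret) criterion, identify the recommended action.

CropD

Column bests: Poor=3.1, Fair=3.2, Good=3.2, Ideal=2.9, Perfect=3.0.
CropG regrets: 0.7, 1.2, 0.0, 0.0, 0.8 → max 1.2
CropD regrets: 1.0, 0.1, 0.2, 0.1, 1.1 → max 1.1
CropB regrets: 1.7, 0.0, 0.5, 0.1, 0.9 → max 1.7
CropH regrets: 1.2, 0.2, 0.3, 1.3, 0.0 → max 1.3
CropF regrets: 0.0, 1.7, 0.6, 0.6, 0.8 → max 1.7
Smallest max regret = 1.1 → CropD.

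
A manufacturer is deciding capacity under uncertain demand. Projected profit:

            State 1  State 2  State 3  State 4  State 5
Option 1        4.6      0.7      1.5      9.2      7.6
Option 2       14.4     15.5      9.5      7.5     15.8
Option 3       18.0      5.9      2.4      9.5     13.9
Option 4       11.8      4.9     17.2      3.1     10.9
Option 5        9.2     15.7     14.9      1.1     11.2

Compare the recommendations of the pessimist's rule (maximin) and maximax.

maximin → Option 2; maximax → Option 3 (disagree)

Row minima: Option 1=0.7, Option 2=7.5, Option 3=2.4, Option 4=3.1, Option 5=1.1
Best worst-case = 7.5 → Option 2.
Row maxima: Option 1=9.2, Option 2=15.8, Option 3=18.0, Option 4=17.2, Option 5=15.7
Best best-case = 18.0 → Option 3.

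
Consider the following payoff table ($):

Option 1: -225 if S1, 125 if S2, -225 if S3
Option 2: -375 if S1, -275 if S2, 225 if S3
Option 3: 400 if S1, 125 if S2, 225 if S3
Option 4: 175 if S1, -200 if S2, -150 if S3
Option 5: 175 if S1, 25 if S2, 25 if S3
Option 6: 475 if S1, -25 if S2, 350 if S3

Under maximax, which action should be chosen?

Option 6

Row maxima: Option 1=125, Option 2=225, Option 3=400, Option 4=175, Option 5=175, Option 6=475
Best best-case = 475 → Option 6.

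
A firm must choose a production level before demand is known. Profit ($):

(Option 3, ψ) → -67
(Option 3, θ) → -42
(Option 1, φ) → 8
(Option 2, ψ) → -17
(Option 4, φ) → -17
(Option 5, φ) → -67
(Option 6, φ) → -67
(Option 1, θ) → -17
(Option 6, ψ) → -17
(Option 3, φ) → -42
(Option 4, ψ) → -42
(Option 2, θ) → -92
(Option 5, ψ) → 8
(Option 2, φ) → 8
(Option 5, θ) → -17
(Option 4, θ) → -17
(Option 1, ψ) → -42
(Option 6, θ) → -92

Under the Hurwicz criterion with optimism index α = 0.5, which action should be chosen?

Option 1

Option 1: 0.5·8 + 0.5·(-42) = -17
Option 2: 0.5·8 + 0.5·(-92) = -42
Option 3: 0.5·(-42) + 0.5·(-67) = -54.5
Option 4: 0.5·(-17) + 0.5·(-42) = -29.5
Option 5: 0.5·8 + 0.5·(-67) = -29.5
Option 6: 0.5·(-17) + 0.5·(-92) = -54.5
Highest Hurwicz score = -17 → Option 1.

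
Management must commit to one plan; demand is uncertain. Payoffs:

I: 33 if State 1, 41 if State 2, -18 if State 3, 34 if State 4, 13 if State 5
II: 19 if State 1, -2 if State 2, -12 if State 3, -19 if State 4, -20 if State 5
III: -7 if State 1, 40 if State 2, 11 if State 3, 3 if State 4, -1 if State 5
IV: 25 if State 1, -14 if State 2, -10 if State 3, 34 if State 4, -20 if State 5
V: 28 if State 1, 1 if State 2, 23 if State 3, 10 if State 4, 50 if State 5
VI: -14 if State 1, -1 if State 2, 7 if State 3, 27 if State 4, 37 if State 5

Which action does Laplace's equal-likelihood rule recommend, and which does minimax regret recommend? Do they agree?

laplace → V; minimax regret → V (agree)

Row averages: I=20.6, II=-6.8, III=9.2, IV=3, V=22.4, VI=11.2
Highest average = 22.4 → V.
Column bests: State 1=33, State 2=41, State 3=23, State 4=34, State 5=50.
I regrets: 0, 0, 41, 0, 37 → max 41
II regrets: 14, 43, 35, 53, 70 → max 70
III regrets: 40, 1, 12, 31, 51 → max 51
IV regrets: 8, 55, 33, 0, 70 → max 70
V regrets: 5, 40, 0, 24, 0 → max 40
VI regrets: 47, 42, 16, 7, 13 → max 47
Smallest max regret = 40 → V.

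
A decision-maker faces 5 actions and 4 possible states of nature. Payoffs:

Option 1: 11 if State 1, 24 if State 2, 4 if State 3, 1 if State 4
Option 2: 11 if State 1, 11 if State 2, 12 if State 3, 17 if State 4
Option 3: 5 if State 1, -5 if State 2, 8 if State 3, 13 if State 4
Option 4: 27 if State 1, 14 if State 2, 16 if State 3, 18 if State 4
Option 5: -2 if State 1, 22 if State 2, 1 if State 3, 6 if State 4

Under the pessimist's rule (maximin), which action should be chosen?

Row minima: Option 1=1, Option 2=11, Option 3=-5, Option 4=14, Option 5=-2
Best worst-case = 14 → Option 4.

Option 4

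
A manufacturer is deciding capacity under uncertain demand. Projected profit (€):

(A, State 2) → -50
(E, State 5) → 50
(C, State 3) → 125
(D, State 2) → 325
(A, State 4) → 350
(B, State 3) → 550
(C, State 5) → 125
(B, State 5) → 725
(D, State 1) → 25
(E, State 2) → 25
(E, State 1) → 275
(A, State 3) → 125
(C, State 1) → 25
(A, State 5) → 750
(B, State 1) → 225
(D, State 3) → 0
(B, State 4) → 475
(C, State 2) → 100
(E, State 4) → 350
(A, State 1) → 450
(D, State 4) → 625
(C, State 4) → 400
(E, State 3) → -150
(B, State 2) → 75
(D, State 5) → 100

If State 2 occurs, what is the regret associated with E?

Best payoff under State 2 is 325.
Regret = 325 − 25 = 300.

300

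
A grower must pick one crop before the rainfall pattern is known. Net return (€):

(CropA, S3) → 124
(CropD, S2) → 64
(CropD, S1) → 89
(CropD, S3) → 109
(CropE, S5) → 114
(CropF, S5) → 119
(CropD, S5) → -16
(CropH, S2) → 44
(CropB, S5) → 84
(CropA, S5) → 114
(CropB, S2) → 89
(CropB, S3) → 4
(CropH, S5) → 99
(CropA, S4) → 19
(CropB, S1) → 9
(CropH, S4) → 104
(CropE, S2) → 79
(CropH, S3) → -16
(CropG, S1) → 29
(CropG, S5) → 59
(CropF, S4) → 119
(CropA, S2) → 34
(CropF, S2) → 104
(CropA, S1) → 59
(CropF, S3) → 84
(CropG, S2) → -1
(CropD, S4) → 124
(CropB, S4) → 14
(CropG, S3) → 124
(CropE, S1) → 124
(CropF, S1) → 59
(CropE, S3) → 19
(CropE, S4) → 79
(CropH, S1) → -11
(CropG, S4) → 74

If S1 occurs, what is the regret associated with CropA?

Best payoff under S1 is 124.
Regret = 124 − 59 = 65.

65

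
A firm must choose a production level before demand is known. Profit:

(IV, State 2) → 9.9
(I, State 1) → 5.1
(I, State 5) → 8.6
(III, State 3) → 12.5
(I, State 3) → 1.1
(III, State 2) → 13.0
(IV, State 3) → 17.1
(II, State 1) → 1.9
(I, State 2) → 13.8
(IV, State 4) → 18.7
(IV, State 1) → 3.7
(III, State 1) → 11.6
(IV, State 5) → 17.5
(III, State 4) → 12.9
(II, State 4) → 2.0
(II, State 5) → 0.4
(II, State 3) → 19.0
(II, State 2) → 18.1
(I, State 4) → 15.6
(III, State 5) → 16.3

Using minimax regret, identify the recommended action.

III

Column bests: State 1=11.6, State 2=18.1, State 3=19.0, State 4=18.7, State 5=17.5.
I regrets: 6.5, 4.3, 17.9, 3.1, 8.9 → max 17.9
II regrets: 9.7, 0.0, 0.0, 16.7, 17.1 → max 17.1
III regrets: 0.0, 5.1, 6.5, 5.8, 1.2 → max 6.5
IV regrets: 7.9, 8.2, 1.9, 0.0, 0.0 → max 8.2
Smallest max regret = 6.5 → III.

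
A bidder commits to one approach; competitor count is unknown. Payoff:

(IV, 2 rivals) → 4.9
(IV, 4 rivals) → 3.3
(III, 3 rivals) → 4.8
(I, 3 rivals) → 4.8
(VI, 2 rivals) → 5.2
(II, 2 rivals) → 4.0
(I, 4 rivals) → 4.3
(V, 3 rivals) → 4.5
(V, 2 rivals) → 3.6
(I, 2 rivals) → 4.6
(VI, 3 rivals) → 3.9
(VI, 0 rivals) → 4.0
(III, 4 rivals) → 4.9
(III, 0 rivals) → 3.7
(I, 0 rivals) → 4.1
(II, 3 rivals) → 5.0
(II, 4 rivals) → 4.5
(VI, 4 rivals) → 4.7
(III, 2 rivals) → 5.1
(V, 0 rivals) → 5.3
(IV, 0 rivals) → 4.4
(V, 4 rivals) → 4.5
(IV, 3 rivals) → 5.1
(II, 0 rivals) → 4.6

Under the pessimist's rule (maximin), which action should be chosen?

Row minima: I=4.1, II=4.0, III=3.7, IV=3.3, V=3.6, VI=3.9
Best worst-case = 4.1 → I.

I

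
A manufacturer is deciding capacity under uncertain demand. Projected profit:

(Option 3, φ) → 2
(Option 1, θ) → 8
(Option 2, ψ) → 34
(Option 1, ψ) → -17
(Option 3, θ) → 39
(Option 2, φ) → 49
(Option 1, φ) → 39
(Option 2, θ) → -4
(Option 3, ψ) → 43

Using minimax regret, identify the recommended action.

Column bests: θ=39, φ=49, ψ=43.
Option 1 regrets: 31, 10, 60 → max 60
Option 2 regrets: 43, 0, 9 → max 43
Option 3 regrets: 0, 47, 0 → max 47
Smallest max regret = 43 → Option 2.

Option 2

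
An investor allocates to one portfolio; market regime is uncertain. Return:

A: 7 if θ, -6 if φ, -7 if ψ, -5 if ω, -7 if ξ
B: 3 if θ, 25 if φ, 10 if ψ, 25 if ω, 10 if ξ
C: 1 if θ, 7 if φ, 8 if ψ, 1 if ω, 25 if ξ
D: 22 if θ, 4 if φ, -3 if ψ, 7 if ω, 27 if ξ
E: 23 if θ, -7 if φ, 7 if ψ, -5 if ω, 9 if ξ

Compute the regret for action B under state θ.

Best payoff under θ is 23.
Regret = 23 − 3 = 20.

20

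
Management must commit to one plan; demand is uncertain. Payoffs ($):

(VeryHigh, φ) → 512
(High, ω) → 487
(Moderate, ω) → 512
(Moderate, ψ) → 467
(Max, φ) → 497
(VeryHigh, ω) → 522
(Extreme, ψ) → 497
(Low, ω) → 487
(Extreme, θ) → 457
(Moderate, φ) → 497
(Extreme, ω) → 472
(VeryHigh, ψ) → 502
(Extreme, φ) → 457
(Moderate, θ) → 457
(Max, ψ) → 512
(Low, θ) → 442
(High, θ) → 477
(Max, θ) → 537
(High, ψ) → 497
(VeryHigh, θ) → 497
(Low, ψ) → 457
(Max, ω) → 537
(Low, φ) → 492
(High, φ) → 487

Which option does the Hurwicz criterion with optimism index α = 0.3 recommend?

Max

Low: 0.3·492 + 0.7·442 = 457
Moderate: 0.3·512 + 0.7·457 = 473.5
High: 0.3·497 + 0.7·477 = 483
VeryHigh: 0.3·522 + 0.7·497 = 504.5
Extreme: 0.3·497 + 0.7·457 = 469
Max: 0.3·537 + 0.7·497 = 509
Highest Hurwicz score = 509 → Max.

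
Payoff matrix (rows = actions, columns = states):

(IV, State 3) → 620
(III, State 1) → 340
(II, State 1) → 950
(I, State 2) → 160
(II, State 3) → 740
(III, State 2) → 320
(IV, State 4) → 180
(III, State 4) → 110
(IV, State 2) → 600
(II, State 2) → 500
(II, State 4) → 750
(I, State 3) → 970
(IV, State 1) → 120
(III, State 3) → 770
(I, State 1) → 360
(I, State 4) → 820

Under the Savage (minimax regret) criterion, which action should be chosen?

Column bests: State 1=950, State 2=600, State 3=970, State 4=820.
I regrets: 590, 440, 0, 0 → max 590
II regrets: 0, 100, 230, 70 → max 230
III regrets: 610, 280, 200, 710 → max 710
IV regrets: 830, 0, 350, 640 → max 830
Smallest max regret = 230 → II.

II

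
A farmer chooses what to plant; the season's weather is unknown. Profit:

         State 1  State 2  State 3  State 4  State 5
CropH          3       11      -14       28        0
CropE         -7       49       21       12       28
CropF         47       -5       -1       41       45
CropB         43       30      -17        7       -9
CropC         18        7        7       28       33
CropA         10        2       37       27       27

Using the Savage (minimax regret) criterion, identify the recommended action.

CropC

Column bests: State 1=47, State 2=49, State 3=37, State 4=41, State 5=45.
CropH regrets: 44, 38, 51, 13, 45 → max 51
CropE regrets: 54, 0, 16, 29, 17 → max 54
CropF regrets: 0, 54, 38, 0, 0 → max 54
CropB regrets: 4, 19, 54, 34, 54 → max 54
CropC regrets: 29, 42, 30, 13, 12 → max 42
CropA regrets: 37, 47, 0, 14, 18 → max 47
Smallest max regret = 42 → CropC.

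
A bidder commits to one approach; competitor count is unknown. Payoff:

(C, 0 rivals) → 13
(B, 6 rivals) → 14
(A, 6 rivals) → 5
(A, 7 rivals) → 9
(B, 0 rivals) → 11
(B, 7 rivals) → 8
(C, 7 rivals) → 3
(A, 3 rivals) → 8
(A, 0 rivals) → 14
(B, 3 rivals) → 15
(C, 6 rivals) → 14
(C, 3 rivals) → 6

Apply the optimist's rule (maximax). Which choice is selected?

B

Row maxima: A=14, B=15, C=14
Best best-case = 15 → B.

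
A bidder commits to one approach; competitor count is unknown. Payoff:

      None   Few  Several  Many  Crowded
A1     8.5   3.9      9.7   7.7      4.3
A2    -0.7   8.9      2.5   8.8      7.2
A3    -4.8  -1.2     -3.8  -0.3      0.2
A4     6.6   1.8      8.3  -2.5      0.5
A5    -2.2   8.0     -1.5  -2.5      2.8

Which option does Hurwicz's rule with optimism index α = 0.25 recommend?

A1

A1: 0.25·9.7 + 0.75·3.9 = 5.35
A2: 0.25·8.9 + 0.75·(-0.7) = 1.7
A3: 0.25·0.2 + 0.75·(-4.8) = -3.55
A4: 0.25·8.3 + 0.75·(-2.5) = 0.2
A5: 0.25·8.0 + 0.75·(-2.5) = 0.125
Highest Hurwicz score = 5.35 → A1.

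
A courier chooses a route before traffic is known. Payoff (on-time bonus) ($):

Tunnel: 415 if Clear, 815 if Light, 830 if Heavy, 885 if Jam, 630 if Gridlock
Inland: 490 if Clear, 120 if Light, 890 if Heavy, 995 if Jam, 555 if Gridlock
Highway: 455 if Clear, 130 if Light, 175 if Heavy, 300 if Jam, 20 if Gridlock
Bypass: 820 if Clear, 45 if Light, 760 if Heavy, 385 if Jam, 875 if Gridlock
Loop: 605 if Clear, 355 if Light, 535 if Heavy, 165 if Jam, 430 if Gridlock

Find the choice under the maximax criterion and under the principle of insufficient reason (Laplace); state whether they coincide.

Row maxima: Tunnel=885, Inland=995, Highway=455, Bypass=875, Loop=605
Best best-case = 995 → Inland.
Row averages: Tunnel=715, Inland=610, Highway=216, Bypass=577, Loop=418
Highest average = 715 → Tunnel.

maximax → Inland; laplace → Tunnel (disagree)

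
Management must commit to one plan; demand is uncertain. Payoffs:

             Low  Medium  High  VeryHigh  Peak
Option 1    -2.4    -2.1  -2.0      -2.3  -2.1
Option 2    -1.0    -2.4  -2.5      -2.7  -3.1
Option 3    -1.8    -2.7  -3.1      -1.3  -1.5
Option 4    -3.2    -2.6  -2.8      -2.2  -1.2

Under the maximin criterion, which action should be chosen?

Option 1

Row minima: Option 1=-2.4, Option 2=-3.1, Option 3=-3.1, Option 4=-3.2
Best worst-case = -2.4 → Option 1.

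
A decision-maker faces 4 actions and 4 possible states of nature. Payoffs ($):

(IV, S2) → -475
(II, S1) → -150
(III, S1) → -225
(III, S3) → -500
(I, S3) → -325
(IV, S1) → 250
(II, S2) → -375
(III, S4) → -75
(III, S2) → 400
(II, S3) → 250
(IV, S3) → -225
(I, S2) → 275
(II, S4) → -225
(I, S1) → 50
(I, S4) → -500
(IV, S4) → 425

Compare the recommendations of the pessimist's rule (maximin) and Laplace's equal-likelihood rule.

maximin → II; laplace → IV (disagree)

Row minima: I=-500, II=-375, III=-500, IV=-475
Best worst-case = -375 → II.
Row averages: I=-125, II=-125, III=-100, IV=-6.25
Highest average = -6.25 → IV.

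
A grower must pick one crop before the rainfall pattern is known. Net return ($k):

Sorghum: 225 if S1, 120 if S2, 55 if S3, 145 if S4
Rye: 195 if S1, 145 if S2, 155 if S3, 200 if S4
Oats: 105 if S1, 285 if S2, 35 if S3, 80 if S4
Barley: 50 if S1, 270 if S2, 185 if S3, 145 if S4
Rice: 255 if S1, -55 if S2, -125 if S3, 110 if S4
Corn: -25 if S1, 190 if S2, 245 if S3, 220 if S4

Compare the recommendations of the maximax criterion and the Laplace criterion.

Row maxima: Sorghum=225, Rye=200, Oats=285, Barley=270, Rice=255, Corn=245
Best best-case = 285 → Oats.
Row averages: Sorghum=136.25, Rye=173.75, Oats=126.25, Barley=162.5, Rice=46.25, Corn=157.5
Highest average = 173.75 → Rye.

maximax → Oats; laplace → Rye (disagree)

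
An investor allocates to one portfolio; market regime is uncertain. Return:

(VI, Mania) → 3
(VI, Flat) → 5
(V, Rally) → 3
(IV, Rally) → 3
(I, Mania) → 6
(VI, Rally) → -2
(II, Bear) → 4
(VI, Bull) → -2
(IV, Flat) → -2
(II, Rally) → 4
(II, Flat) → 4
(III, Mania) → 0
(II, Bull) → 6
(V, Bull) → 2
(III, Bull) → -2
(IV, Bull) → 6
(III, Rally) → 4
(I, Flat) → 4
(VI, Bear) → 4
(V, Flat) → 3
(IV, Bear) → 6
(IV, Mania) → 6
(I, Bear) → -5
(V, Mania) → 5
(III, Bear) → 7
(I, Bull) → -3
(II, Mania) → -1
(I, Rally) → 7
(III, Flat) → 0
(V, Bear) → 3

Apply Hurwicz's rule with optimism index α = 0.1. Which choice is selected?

V

I: 0.1·7 + 0.9·(-5) = -3.8
II: 0.1·6 + 0.9·(-1) = -0.3
III: 0.1·7 + 0.9·(-2) = -1.1
IV: 0.1·6 + 0.9·(-2) = -1.2
V: 0.1·5 + 0.9·2 = 2.3
VI: 0.1·5 + 0.9·(-2) = -1.3
Highest Hurwicz score = 2.3 → V.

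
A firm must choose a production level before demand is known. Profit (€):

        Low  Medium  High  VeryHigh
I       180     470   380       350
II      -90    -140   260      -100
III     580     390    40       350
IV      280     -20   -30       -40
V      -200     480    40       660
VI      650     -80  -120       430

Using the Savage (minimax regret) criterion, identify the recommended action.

Column bests: Low=650, Medium=480, High=380, VeryHigh=660.
I regrets: 470, 10, 0, 310 → max 470
II regrets: 740, 620, 120, 760 → max 760
III regrets: 70, 90, 340, 310 → max 340
IV regrets: 370, 500, 410, 700 → max 700
V regrets: 850, 0, 340, 0 → max 850
VI regrets: 0, 560, 500, 230 → max 560
Smallest max regret = 340 → III.

III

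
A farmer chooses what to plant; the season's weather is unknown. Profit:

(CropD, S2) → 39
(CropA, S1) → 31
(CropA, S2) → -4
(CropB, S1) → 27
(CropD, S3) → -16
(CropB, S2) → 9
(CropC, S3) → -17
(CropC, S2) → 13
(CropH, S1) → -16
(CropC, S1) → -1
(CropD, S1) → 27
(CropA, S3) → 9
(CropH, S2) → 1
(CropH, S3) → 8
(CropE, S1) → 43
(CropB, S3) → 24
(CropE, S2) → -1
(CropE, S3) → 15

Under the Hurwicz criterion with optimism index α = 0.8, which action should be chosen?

CropA: 0.8·31 + 0.2·(-4) = 24
CropE: 0.8·43 + 0.2·(-1) = 34.2
CropB: 0.8·27 + 0.2·9 = 23.4
CropD: 0.8·39 + 0.2·(-16) = 28
CropC: 0.8·13 + 0.2·(-17) = 7
CropH: 0.8·8 + 0.2·(-16) = 3.2
Highest Hurwicz score = 34.2 → CropE.

CropE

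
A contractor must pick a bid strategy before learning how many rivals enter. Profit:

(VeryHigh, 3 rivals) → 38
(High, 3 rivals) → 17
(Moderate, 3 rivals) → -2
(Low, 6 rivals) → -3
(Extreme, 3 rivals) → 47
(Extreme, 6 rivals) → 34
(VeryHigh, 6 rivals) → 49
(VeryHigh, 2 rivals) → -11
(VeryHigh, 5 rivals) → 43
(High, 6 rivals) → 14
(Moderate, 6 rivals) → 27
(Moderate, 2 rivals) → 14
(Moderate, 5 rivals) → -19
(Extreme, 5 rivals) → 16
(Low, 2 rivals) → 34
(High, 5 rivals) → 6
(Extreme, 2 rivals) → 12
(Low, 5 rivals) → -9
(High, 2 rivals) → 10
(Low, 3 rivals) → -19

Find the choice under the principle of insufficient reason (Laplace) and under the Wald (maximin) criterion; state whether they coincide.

laplace → VeryHigh; maximin → Extreme (disagree)

Row averages: Low=0.75, Moderate=5, High=11.75, VeryHigh=29.75, Extreme=27.25
Highest average = 29.75 → VeryHigh.
Row minima: Low=-19, Moderate=-19, High=6, VeryHigh=-11, Extreme=12
Best worst-case = 12 → Extreme.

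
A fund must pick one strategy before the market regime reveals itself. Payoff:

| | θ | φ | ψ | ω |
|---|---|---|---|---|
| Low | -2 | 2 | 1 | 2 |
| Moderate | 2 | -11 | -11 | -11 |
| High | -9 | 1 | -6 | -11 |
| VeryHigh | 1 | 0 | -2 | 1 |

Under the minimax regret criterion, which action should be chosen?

VeryHigh

Column bests: θ=2, φ=2, ψ=1, ω=2.
Low regrets: 4, 0, 0, 0 → max 4
Moderate regrets: 0, 13, 12, 13 → max 13
High regrets: 11, 1, 7, 13 → max 13
VeryHigh regrets: 1, 2, 3, 1 → max 3
Smallest max regret = 3 → VeryHigh.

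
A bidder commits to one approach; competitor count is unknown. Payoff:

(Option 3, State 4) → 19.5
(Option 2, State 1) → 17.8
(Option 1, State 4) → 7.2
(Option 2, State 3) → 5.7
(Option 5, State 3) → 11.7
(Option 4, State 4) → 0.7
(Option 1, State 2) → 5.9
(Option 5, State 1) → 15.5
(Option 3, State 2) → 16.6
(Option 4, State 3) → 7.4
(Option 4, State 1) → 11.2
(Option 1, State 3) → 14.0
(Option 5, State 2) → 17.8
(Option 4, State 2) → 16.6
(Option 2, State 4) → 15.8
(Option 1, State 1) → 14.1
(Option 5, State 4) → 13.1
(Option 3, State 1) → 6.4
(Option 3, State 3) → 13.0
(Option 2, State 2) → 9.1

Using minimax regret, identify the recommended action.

Column bests: State 1=17.8, State 2=17.8, State 3=14.0, State 4=19.5.
Option 1 regrets: 3.7, 11.9, 0.0, 12.3 → max 12.3
Option 2 regrets: 0.0, 8.7, 8.3, 3.7 → max 8.7
Option 3 regrets: 11.4, 1.2, 1.0, 0.0 → max 11.4
Option 4 regrets: 6.6, 1.2, 6.6, 18.8 → max 18.8
Option 5 regrets: 2.3, 0.0, 2.3, 6.4 → max 6.4
Smallest max regret = 6.4 → Option 5.

Option 5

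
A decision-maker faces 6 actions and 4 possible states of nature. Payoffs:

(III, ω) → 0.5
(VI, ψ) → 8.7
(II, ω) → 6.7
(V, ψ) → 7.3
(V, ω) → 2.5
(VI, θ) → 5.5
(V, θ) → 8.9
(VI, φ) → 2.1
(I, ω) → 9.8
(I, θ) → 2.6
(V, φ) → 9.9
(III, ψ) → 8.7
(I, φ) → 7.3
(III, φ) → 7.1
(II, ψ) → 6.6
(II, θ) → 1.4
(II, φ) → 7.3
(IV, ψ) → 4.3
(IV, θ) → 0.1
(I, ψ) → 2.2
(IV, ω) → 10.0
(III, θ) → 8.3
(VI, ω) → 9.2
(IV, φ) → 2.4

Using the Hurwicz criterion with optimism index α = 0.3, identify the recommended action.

V

I: 0.3·9.8 + 0.7·2.2 = 4.48
II: 0.3·7.3 + 0.7·1.4 = 3.17
III: 0.3·8.7 + 0.7·0.5 = 2.96
IV: 0.3·10.0 + 0.7·0.1 = 3.07
V: 0.3·9.9 + 0.7·2.5 = 4.72
VI: 0.3·9.2 + 0.7·2.1 = 4.23
Highest Hurwicz score = 4.72 → V.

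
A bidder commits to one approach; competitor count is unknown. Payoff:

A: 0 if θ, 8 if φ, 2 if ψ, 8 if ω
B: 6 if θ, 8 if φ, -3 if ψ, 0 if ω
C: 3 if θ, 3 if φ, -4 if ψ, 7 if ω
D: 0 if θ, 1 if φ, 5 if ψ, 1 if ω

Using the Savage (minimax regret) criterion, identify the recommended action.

Column bests: θ=6, φ=8, ψ=5, ω=8.
A regrets: 6, 0, 3, 0 → max 6
B regrets: 0, 0, 8, 8 → max 8
C regrets: 3, 5, 9, 1 → max 9
D regrets: 6, 7, 0, 7 → max 7
Smallest max regret = 6 → A.

A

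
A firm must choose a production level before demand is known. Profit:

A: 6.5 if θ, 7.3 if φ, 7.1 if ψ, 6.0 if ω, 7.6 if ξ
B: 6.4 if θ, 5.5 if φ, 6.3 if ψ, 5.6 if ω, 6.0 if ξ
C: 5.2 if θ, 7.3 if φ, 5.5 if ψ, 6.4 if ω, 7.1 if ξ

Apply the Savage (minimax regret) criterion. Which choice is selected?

Column bests: θ=6.5, φ=7.3, ψ=7.1, ω=6.4, ξ=7.6.
A regrets: 0.0, 0.0, 0.0, 0.4, 0.0 → max 0.4
B regrets: 0.1, 1.8, 0.8, 0.8, 1.6 → max 1.8
C regrets: 1.3, 0.0, 1.6, 0.0, 0.5 → max 1.6
Smallest max regret = 0.4 → A.

A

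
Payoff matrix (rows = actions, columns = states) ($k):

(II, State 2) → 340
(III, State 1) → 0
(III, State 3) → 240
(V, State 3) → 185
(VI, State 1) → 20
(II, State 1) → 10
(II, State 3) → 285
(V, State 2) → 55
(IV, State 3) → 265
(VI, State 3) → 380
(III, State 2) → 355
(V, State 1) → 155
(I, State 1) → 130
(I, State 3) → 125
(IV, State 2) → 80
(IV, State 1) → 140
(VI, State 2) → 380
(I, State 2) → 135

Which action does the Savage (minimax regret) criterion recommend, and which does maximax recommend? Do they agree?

Column bests: State 1=155, State 2=380, State 3=380.
I regrets: 25, 245, 255 → max 255
II regrets: 145, 40, 95 → max 145
III regrets: 155, 25, 140 → max 155
IV regrets: 15, 300, 115 → max 300
V regrets: 0, 325, 195 → max 325
VI regrets: 135, 0, 0 → max 135
Smallest max regret = 135 → VI.
Row maxima: I=135, II=340, III=355, IV=265, V=185, VI=380
Best best-case = 380 → VI.

minimax regret → VI; maximax → VI (agree)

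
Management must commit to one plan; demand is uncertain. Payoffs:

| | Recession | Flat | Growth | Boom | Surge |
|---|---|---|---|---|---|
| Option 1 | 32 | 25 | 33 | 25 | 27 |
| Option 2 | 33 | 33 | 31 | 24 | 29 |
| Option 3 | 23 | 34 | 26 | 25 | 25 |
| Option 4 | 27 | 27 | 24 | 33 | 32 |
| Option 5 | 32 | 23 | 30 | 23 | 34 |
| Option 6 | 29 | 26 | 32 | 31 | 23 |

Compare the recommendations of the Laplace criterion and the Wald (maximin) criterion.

Row averages: Option 1=28.4, Option 2=30, Option 3=26.6, Option 4=28.6, Option 5=28.4, Option 6=28.2
Highest average = 30 → Option 2.
Row minima: Option 1=25, Option 2=24, Option 3=23, Option 4=24, Option 5=23, Option 6=23
Best worst-case = 25 → Option 1.

laplace → Option 2; maximin → Option 1 (disagree)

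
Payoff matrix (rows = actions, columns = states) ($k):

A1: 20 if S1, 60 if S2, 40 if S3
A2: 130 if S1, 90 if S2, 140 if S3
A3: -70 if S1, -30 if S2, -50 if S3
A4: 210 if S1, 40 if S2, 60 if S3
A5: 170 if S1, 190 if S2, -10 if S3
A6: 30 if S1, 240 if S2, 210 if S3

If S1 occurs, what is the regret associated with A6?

Best payoff under S1 is 210.
Regret = 210 − 30 = 180.

180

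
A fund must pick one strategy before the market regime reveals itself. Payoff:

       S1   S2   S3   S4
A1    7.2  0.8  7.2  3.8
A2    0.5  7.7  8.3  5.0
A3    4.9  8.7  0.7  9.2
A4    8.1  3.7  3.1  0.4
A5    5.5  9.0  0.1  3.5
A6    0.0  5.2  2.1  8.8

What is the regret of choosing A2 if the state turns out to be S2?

Best payoff under S2 is 9.0.
Regret = 9.0 − 7.7 = 1.3.

1.3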